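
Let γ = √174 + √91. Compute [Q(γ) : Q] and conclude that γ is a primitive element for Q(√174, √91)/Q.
[Q(γ) : Q] = 4 (equivalently, Q(γ) = Q(√174, √91))

Obviously Q(γ) ⊆ Q(√174, √91), and [Q(√174, √91):Q] = 4 (since 174, 91 are distinct squarefree integers > 1 with 15834 not a perfect square). To show equality we compute the minimal polynomial of γ. From γ = √174 + √91: γ^2 = 174 + 2√(15834) + 91 = 265 + 2√(15834), so γ^2 - 265 = 2√(15834); squaring, (γ^2 - 265)^2 = 4·15834, i.e. γ^4 - 530γ^2 + 70225 - 63336 = 0, i.e. γ^4 - 530γ^2 + 6889 = 0. So γ is a root of x^4 - 530x^2 + 6889. This polynomial is irreducible over Q: it has no rational root (each ±√174 ± √91 is irrational), and any factorization into two quadratics over Q would force √(15834) ∈ Q (pairing opposite roots) or √174, √91 ∈ Q (other pairings), all impossible. Hence [Q(γ):Q] = 4 = [Q(√174, √91):Q], so Q(γ) = Q(√174, √91).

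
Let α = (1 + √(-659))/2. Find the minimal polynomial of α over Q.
m_α(x) = x^2 - x + 165

From 2α - 1 = √(-659), squaring gives (2α - 1)^2 = -659, i.e. 4α^2 - 4α + 1 = -659, so α^2 - α + (1 + 659)/4 = 0. Since -659 ≡ 1 (mod 4), (1 + 659)/4 = 165 ∈ Z. The polynomial x^2 - x + 165 has discriminant 1 - 4·(165) = -659, which is not a perfect square in Q (d = -659 is squarefree and ≠ 1), so x^2 - x + 165 is irreducible over Q. It is the minimal polynomial of α.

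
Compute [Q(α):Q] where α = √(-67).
[Q(α):Q] = 2

[Q(α):Q] equals the degree of the minimal polynomial of α. Here α^2 = -67 and x^2 + 67 is irreducible (d = -67 is squarefree, ≠ 1, hence not a square), so deg(m_α) = 2. Thus [Q(α):Q] = 2.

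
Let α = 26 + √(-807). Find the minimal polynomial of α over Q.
m_α(x) = x^2 - 52x + 1483

From α - 26 = √(-807), squaring gives (α - 26)^2 = -807, i.e. α^2 - 52α + 676 = -807, so α^2 - 52α + 1483 = 0. The discriminant of x^2 - 52x + 1483 is (-52)^2 - 4·(1483) = 2704 - 5932 = -3228, and 4·(-807) is not a perfect square in Q since -807 is squarefree and ≠ 1. Hence x^2 - 52x + 1483 is irreducible over Q and is the minimal polynomial of α.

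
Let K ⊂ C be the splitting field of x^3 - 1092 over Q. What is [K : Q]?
[K : Q] = 6

The roots of x^3 - 1092 are ∛1092, ω∛1092, ω^2∛1092 where ω = e^(2πi/3) is a primitive cube root of unity, so K = Q(∛1092, ω). Now [Q(∛1092):Q] = 3 (since 1092 is not a perfect cube, x^3 - 1092 is irreducible) and [Q(ω):Q] = 2. Both 2 and 3 divide [K:Q], and [K:Q] ≤ 3·2 = 6, so [K:Q] = 6. (Equivalently: Q(∛1092) ⊂ R but ω ∉ R, so [K : Q(∛1092)] = 2.)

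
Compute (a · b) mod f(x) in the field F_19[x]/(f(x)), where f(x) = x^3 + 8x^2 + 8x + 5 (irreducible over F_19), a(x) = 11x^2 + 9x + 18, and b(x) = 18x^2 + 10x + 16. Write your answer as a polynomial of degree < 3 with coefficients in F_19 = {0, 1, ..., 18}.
a · b ≡ 2x^2 + 7x + 8 (mod f(x))

Multiply in F_19[x]: a(x)·b(x) = (11x^2 + 9x + 18)·(18x^2 + 10x + 16) = 8x^4 + 6x^3 + x^2 + x + 3. This has degree ≥ 3, so divide by f(x) over F_19: 8x^4 + 6x^3 + x^2 + x + 3 = (8x + 18)·(x^3 + 8x^2 + 8x + 5) + (2x^2 + 7x + 8). Hence a·b ≡ 2x^2 + 7x + 8 (mod f). (F_19[x]/(f) is a field with 19^3 = 6859 elements since f is irreducible of degree 3.)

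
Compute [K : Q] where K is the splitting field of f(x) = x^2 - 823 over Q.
[K : Q] = 2

f(x) = x^2 - 823 factors as (x - √823)(x + √823). The splitting field is K = Q(√823). Since 823 is squarefree and > 1, it is not a perfect square, so x^2 - 823 is irreducible over Q and [Q(√823) : Q] = 2. Hence [K : Q] = 2.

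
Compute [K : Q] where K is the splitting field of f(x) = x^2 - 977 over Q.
[K : Q] = 2

f(x) = x^2 - 977 factors as (x - √977)(x + √977). The splitting field is K = Q(√977). Since 977 is squarefree and > 1, it is not a perfect square, so x^2 - 977 is irreducible over Q and [Q(√977) : Q] = 2. Hence [K : Q] = 2.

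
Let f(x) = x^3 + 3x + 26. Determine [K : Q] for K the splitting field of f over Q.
[K : Q] = 6

By the rational root test, any rational root of the monic integer polynomial f(x) = x^3 + 3x + 26 must be an integer dividing the constant term 26, i.e. one of ±{1, 2, 13, 26}. Evaluating: f(1) = 30, f(-1) = 22, f(2) = 40, f(-2) = 12, f(13) = 2262, f(-13) = -2210, f(26) = 17680, f(-26) = -17628; none is 0, so f has no rational root and is therefore irreducible over Q (a cubic with no linear factor over a field is irreducible). For an irreducible cubic, the Galois group is A_3 or S_3 according as the discriminant disc(f) = -4a^3 - 27b^2 = -4·(3)^3 - 27·(26)^2 = -18360 is or is not a square in Q. Here disc(f) = -18360 is not a perfect square in Q, so the Galois group of f over Q is not contained in A_3 and must be all of S_3. The splitting field has degree |S_3| = 6 over Q, so [K : Q] = 6.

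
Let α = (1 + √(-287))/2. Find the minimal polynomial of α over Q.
m_α(x) = x^2 - x + 72

From 2α - 1 = √(-287), squaring gives (2α - 1)^2 = -287, i.e. 4α^2 - 4α + 1 = -287, so α^2 - α + (1 + 287)/4 = 0. Since -287 ≡ 1 (mod 4), (1 + 287)/4 = 72 ∈ Z. The polynomial x^2 - x + 72 has discriminant 1 - 4·(72) = -287, which is not a perfect square in Q (d = -287 is squarefree and ≠ 1), so x^2 - x + 72 is irreducible over Q. It is the minimal polynomial of α.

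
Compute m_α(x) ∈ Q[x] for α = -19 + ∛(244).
m_α(x) = x^3 + 57x^2 + 1083x + 6615

Set β = α + 19 = ∛(244), so β^3 = 244. Then (α + 19)^3 - 244 = 0, i.e. α is a root of g(x) = (x + 19)^3 - 244 = x^3 + 57x^2 + 1083x + 6615. Since g(x) = h(x + 19) where h(x) = x^3 - 244, and h is irreducible over Q (because 244 is not a perfect cube, so h has no rational root, and a monic cubic with no rational root is irreducible), g is also irreducible (irreducibility is preserved under the substitution x → x + 19). Hence m_α(x) = x^3 + 57x^2 + 1083x + 6615.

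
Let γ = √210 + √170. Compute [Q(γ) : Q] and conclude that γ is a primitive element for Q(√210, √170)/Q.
[Q(γ) : Q] = 4 (equivalently, Q(γ) = Q(√210, √170))

Obviously Q(γ) ⊆ Q(√210, √170), and [Q(√210, √170):Q] = 4 (since 210, 170 are distinct squarefree integers > 1 with 35700 not a perfect square). To show equality we compute the minimal polynomial of γ. From γ = √210 + √170: γ^2 = 210 + 2√(35700) + 170 = 380 + 2√(35700), so γ^2 - 380 = 2√(35700); squaring, (γ^2 - 380)^2 = 4·35700, i.e. γ^4 - 760γ^2 + 144400 - 142800 = 0, i.e. γ^4 - 760γ^2 + 1600 = 0. So γ is a root of x^4 - 760x^2 + 1600. This polynomial is irreducible over Q: it has no rational root (each ±√210 ± √170 is irrational), and any factorization into two quadratics over Q would force √(35700) ∈ Q (pairing opposite roots) or √210, √170 ∈ Q (other pairings), all impossible. Hence [Q(γ):Q] = 4 = [Q(√210, √170):Q], so Q(γ) = Q(√210, √170).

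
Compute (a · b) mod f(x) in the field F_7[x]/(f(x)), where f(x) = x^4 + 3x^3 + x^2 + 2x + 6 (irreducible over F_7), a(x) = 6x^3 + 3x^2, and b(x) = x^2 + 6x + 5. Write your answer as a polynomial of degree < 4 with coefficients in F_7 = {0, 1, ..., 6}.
a · b ≡ 3x^2 + 6x (mod f(x))

Multiply in F_7[x]: a(x)·b(x) = (6x^3 + 3x^2)·(x^2 + 6x + 5) = 6x^5 + 4x^4 + 6x^3 + x^2. This has degree ≥ 4, so divide by f(x) over F_7: 6x^5 + 4x^4 + 6x^3 + x^2 = (6x)·(x^4 + 3x^3 + x^2 + 2x + 6) + (3x^2 + 6x). Hence a·b ≡ 3x^2 + 6x (mod f). (F_7[x]/(f) is a field with 7^4 = 2401 elements since f is irreducible of degree 4.)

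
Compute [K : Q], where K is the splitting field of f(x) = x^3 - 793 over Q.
[K : Q] = 6

The roots of x^3 - 793 are ∛793, ω∛793, ω^2∛793 where ω = e^(2πi/3) is a primitive cube root of unity, so K = Q(∛793, ω). Now [Q(∛793):Q] = 3 (since 793 is not a perfect cube, x^3 - 793 is irreducible) and [Q(ω):Q] = 2. Both 2 and 3 divide [K:Q], and [K:Q] ≤ 3·2 = 6, so [K:Q] = 6. (Equivalently: Q(∛793) ⊂ R but ω ∉ R, so [K : Q(∛793)] = 2.)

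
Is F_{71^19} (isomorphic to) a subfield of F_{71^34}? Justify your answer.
No: F_{71^19} is not a subfield of F_{71^34}

F_{p^m} embeds in F_{p^n} iff m | n. Here 19 ∤ 34 (since 34 = 1·19 + 15 with remainder 15 ≠ 0), so F_{71^19} is not a subfield of F_{71^34}. Equivalently: if it were, the tower law would give 19 = [F_{71^19}:F_71] dividing [F_{71^34}:F_71] = 34, contradiction.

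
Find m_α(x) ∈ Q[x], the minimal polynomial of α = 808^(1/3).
m_α(x) = x^3 - 808

α satisfies α^3 = 808, so x^3 - 808 annihilates α. By the rational root test, a rational root p/q (in lowest terms) of x^3 - 808 would satisfy p^3 = 808 q^3, forcing q = 1 and p^3 = 808; but 808 is not a perfect cube, contradiction. A monic cubic over Q with no rational root is irreducible (any nontrivial factorization would include a linear factor). Hence x^3 - 808 is the minimal polynomial of α, and in particular [Q(α):Q] = 3.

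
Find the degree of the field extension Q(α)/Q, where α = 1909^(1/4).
[Q(α):Q] = 4

α is a root of x^4 - 1909. By Eisenstein's criterion at the prime p = 23 (which divides the constant term 1909 but p^2 = 529 does not, since 1909 is squarefree), x^4 - 1909 is irreducible over Q. Hence [Q(α):Q] = 4.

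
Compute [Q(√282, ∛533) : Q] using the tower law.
[Q(√282, ∛533) : Q] = 6

Let L = Q(√282, ∛533). Since Q(√282) ⊂ L and [Q(√282):Q] = 2, the tower law gives 2 | [L:Q]. Likewise Q(∛533) ⊂ L with [Q(∛533):Q] = 3 (because 533 is not a perfect cube), so 3 | [L:Q]. As gcd(2,3) = 1, [L:Q] is divisible by 6. Conversely L is generated over Q by √282 and ∛533, so [L:Q] ≤ 2·3 = 6. Therefore [Q(√282, ∛533) : Q] = 6.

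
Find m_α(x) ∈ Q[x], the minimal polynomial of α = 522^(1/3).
m_α(x) = x^3 - 522

α satisfies α^3 = 522, so x^3 - 522 annihilates α. By the rational root test, a rational root p/q (in lowest terms) of x^3 - 522 would satisfy p^3 = 522 q^3, forcing q = 1 and p^3 = 522; but 522 is not a perfect cube, contradiction. A monic cubic over Q with no rational root is irreducible (any nontrivial factorization would include a linear factor). Hence x^3 - 522 is the minimal polynomial of α, and in particular [Q(α):Q] = 3.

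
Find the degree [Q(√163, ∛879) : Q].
[Q(√163, ∛879) : Q] = 6

Let L = Q(√163, ∛879). Since Q(√163) ⊂ L and [Q(√163):Q] = 2, the tower law gives 2 | [L:Q]. Likewise Q(∛879) ⊂ L with [Q(∛879):Q] = 3 (because 879 is not a perfect cube), so 3 | [L:Q]. As gcd(2,3) = 1, [L:Q] is divisible by 6. Conversely L is generated over Q by √163 and ∛879, so [L:Q] ≤ 2·3 = 6. Therefore [Q(√163, ∛879) : Q] = 6.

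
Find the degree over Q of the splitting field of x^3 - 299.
[K : Q] = 6

The roots of x^3 - 299 are ∛299, ω∛299, ω^2∛299 where ω = e^(2πi/3) is a primitive cube root of unity, so K = Q(∛299, ω). Now [Q(∛299):Q] = 3 (since 299 is not a perfect cube, x^3 - 299 is irreducible) and [Q(ω):Q] = 2. Both 2 and 3 divide [K:Q], and [K:Q] ≤ 3·2 = 6, so [K:Q] = 6. (Equivalently: Q(∛299) ⊂ R but ω ∉ R, so [K : Q(∛299)] = 2.)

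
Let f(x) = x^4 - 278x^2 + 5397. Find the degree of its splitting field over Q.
[K : Q] = 4

Solving the quadratic in x^2: x^2 = (278 ± √(278^2 - 4·5397))/2 = (278 ± √55696)/2 = (278 ± 236)/2, giving x^2 = 257 or x^2 = 21. So f(x) = (x^2 - 257)(x^2 - 21) and the roots of f are ±√257, ±√21. Hence the splitting field is K = Q(√257, √21). Since 257 and 21 are distinct squarefree integers > 1, their product 5397 is not a perfect square, so √21 ∉ Q(√257). By the tower law [K:Q] = [Q(√257,√21):Q(√257)] · [Q(√257):Q] = 2 · 2 = 4.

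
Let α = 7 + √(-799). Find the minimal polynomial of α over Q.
m_α(x) = x^2 - 14x + 848

From α - 7 = √(-799), squaring gives (α - 7)^2 = -799, i.e. α^2 - 14α + 49 = -799, so α^2 - 14α + 848 = 0. The discriminant of x^2 - 14x + 848 is (-14)^2 - 4·(848) = 196 - 3392 = -3196, and 4·(-799) is not a perfect square in Q since -799 is squarefree and ≠ 1. Hence x^2 - 14x + 848 is irreducible over Q and is the minimal polynomial of α.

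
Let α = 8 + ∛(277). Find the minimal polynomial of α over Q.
m_α(x) = x^3 - 24x^2 + 192x - 789

Set β = α - 8 = ∛(277), so β^3 = 277. Then (α - 8)^3 - 277 = 0, i.e. α is a root of g(x) = (x - 8)^3 - 277 = x^3 - 24x^2 + 192x - 789. Since g(x) = h(x - 8) where h(x) = x^3 - 277, and h is irreducible over Q (because 277 is not a perfect cube, so h has no rational root, and a monic cubic with no rational root is irreducible), g is also irreducible (irreducibility is preserved under the substitution x → x - 8). Hence m_α(x) = x^3 - 24x^2 + 192x - 789.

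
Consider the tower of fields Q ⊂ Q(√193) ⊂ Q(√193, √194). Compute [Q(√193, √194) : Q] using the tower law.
[Q(√193, √194) : Q] = 4

[Q(√193):Q] = 2 (min poly x^2 - 193, irreducible since 193 is squarefree > 1). For the top step, suppose √194 ∈ Q(√193), say √194 = c + d√193 with c, d ∈ Q. Squaring: 194 = c^2 + 193d^2 + 2cd√193. Since √193 ∉ Q this forces 2cd = 0. If d = 0 then √194 = c ∈ Q, contradicting 194 squarefree > 1. If c = 0 then 194 = 193d^2, so 193·194 = (193d)^2 is a perfect square in Q — but 193·194 = 37442 is not a perfect square (since 193 and 194 are distinct squarefree integers). Contradiction. Hence √194 ∉ Q(√193), so x^2 - 194 stays irreducible over Q(√193) and [Q(√193, √194) : Q(√193)] = 2. By the tower law, [Q(√193, √194) : Q] = 2 · 2 = 4.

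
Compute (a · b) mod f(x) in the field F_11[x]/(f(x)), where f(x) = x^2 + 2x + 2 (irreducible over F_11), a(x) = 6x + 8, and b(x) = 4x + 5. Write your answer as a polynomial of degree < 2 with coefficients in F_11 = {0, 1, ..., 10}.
a · b ≡ 3x + 3 (mod f(x))

Multiply in F_11[x]: a(x)·b(x) = (6x + 8)·(4x + 5) = 2x^2 + 7x + 7. This has degree ≥ 2, so divide by f(x) over F_11: 2x^2 + 7x + 7 = (2)·(x^2 + 2x + 2) + (3x + 3). Hence a·b ≡ 3x + 3 (mod f). (F_11[x]/(f) is a field with 11^2 = 121 elements since f is irreducible of degree 2.)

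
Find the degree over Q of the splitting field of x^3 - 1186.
[K : Q] = 6

The roots of x^3 - 1186 are ∛1186, ω∛1186, ω^2∛1186 where ω = e^(2πi/3) is a primitive cube root of unity, so K = Q(∛1186, ω). Now [Q(∛1186):Q] = 3 (since 1186 is not a perfect cube, x^3 - 1186 is irreducible) and [Q(ω):Q] = 2. Both 2 and 3 divide [K:Q], and [K:Q] ≤ 3·2 = 6, so [K:Q] = 6. (Equivalently: Q(∛1186) ⊂ R but ω ∉ R, so [K : Q(∛1186)] = 2.)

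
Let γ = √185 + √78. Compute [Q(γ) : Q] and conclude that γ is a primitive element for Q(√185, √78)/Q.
[Q(γ) : Q] = 4 (equivalently, Q(γ) = Q(√185, √78))

Obviously Q(γ) ⊆ Q(√185, √78), and [Q(√185, √78):Q] = 4 (since 185, 78 are distinct squarefree integers > 1 with 14430 not a perfect square). To show equality we compute the minimal polynomial of γ. From γ = √185 + √78: γ^2 = 185 + 2√(14430) + 78 = 263 + 2√(14430), so γ^2 - 263 = 2√(14430); squaring, (γ^2 - 263)^2 = 4·14430, i.e. γ^4 - 526γ^2 + 69169 - 57720 = 0, i.e. γ^4 - 526γ^2 + 11449 = 0. So γ is a root of x^4 - 526x^2 + 11449. This polynomial is irreducible over Q: it has no rational root (each ±√185 ± √78 is irrational), and any factorization into two quadratics over Q would force √(14430) ∈ Q (pairing opposite roots) or √185, √78 ∈ Q (other pairings), all impossible. Hence [Q(γ):Q] = 4 = [Q(√185, √78):Q], so Q(γ) = Q(√185, √78).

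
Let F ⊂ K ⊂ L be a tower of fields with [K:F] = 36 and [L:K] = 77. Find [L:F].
[L:F] = 2772

The tower law says that for any tower of field extensions F ⊂ K ⊂ L with finite degrees, [L:F] = [L:K] · [K:F]. Here this gives [L:F] = 77 · 36 = 2772.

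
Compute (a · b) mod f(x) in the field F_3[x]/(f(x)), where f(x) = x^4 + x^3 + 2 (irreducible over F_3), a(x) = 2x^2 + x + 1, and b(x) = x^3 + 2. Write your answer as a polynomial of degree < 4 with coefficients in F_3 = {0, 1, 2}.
a · b ≡ 2x^3 + x^2 + x + 1 (mod f(x))

Multiply in F_3[x]: a(x)·b(x) = (2x^2 + x + 1)·(x^3 + 2) = 2x^5 + x^4 + x^3 + x^2 + 2x + 2. This has degree ≥ 4, so divide by f(x) over F_3: 2x^5 + x^4 + x^3 + x^2 + 2x + 2 = (2x + 2)·(x^4 + x^3 + 2) + (2x^3 + x^2 + x + 1). Hence a·b ≡ 2x^3 + x^2 + x + 1 (mod f). (F_3[x]/(f) is a field with 3^4 = 81 elements since f is irreducible of degree 4.)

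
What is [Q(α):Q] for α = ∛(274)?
[Q(α):Q] = 3

The minimal polynomial of α is x^3 - 274, irreducible over Q since 274 is not a perfect cube (so x^3 - 274 has no rational root). Hence [Q(α):Q] = deg(m_α) = 3.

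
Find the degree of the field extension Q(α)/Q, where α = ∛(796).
[Q(α):Q] = 3

The minimal polynomial of α is x^3 - 796, irreducible over Q since 796 is not a perfect cube (so x^3 - 796 has no rational root). Hence [Q(α):Q] = deg(m_α) = 3.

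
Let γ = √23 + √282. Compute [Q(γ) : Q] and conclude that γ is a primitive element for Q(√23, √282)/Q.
[Q(γ) : Q] = 4 (equivalently, Q(γ) = Q(√23, √282))

Obviously Q(γ) ⊆ Q(√23, √282), and [Q(√23, √282):Q] = 4 (since 23, 282 are distinct squarefree integers > 1 with 6486 not a perfect square). To show equality we compute the minimal polynomial of γ. From γ = √23 + √282: γ^2 = 23 + 2√(6486) + 282 = 305 + 2√(6486), so γ^2 - 305 = 2√(6486); squaring, (γ^2 - 305)^2 = 4·6486, i.e. γ^4 - 610γ^2 + 93025 - 25944 = 0, i.e. γ^4 - 610γ^2 + 67081 = 0. So γ is a root of x^4 - 610x^2 + 67081. This polynomial is irreducible over Q: it has no rational root (each ±√23 ± √282 is irrational), and any factorization into two quadratics over Q would force √(6486) ∈ Q (pairing opposite roots) or √23, √282 ∈ Q (other pairings), all impossible. Hence [Q(γ):Q] = 4 = [Q(√23, √282):Q], so Q(γ) = Q(√23, √282).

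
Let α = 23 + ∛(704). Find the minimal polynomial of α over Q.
m_α(x) = x^3 - 69x^2 + 1587x - 12871

Set β = α - 23 = ∛(704), so β^3 = 704. Then (α - 23)^3 - 704 = 0, i.e. α is a root of g(x) = (x - 23)^3 - 704 = x^3 - 69x^2 + 1587x - 12871. Since g(x) = h(x - 23) where h(x) = x^3 - 704, and h is irreducible over Q (because 704 is not a perfect cube, so h has no rational root, and a monic cubic with no rational root is irreducible), g is also irreducible (irreducibility is preserved under the substitution x → x - 23). Hence m_α(x) = x^3 - 69x^2 + 1587x - 12871.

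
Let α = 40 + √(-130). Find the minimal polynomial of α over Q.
m_α(x) = x^2 - 80x + 1730

From α - 40 = √(-130), squaring gives (α - 40)^2 = -130, i.e. α^2 - 80α + 1600 = -130, so α^2 - 80α + 1730 = 0. The discriminant of x^2 - 80x + 1730 is (-80)^2 - 4·(1730) = 6400 - 6920 = -520, and 4·(-130) is not a perfect square in Q since -130 is squarefree and ≠ 1. Hence x^2 - 80x + 1730 is irreducible over Q and is the minimal polynomial of α.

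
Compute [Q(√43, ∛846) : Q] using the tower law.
[Q(√43, ∛846) : Q] = 6

Let L = Q(√43, ∛846). Since Q(√43) ⊂ L and [Q(√43):Q] = 2, the tower law gives 2 | [L:Q]. Likewise Q(∛846) ⊂ L with [Q(∛846):Q] = 3 (because 846 is not a perfect cube), so 3 | [L:Q]. As gcd(2,3) = 1, [L:Q] is divisible by 6. Conversely L is generated over Q by √43 and ∛846, so [L:Q] ≤ 2·3 = 6. Therefore [Q(√43, ∛846) : Q] = 6.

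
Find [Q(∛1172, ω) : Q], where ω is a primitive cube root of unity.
[Q(∛1172, ω) : Q] = 6

[Q(∛1172):Q] = 3 (min poly x^3 - 1172, irreducible since 1172 is not a perfect cube). [Q(ω):Q] = 2 (min poly x^2 + x + 1). Since Q(∛1172) ⊂ R and ω ∉ R, we have ω ∉ Q(∛1172), so x^2 + x + 1 remains irreducible over Q(∛1172) and [Q(∛1172, ω) : Q(∛1172)] = 2. By the tower law, [Q(∛1172, ω) : Q] = 3 · 2 = 6. (In fact Q(∛1172, ω) is the splitting field of x^3 - 1172 over Q.)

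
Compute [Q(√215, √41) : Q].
[Q(√215, √41) : Q] = 4

[Q(√215):Q] = 2 (min poly x^2 - 215, irreducible since 215 is squarefree > 1). For the top step, suppose √41 ∈ Q(√215), say √41 = c + d√215 with c, d ∈ Q. Squaring: 41 = c^2 + 215d^2 + 2cd√215. Since √215 ∉ Q this forces 2cd = 0. If d = 0 then √41 = c ∈ Q, contradicting 41 squarefree > 1. If c = 0 then 41 = 215d^2, so 215·41 = (215d)^2 is a perfect square in Q — but 215·41 = 8815 is not a perfect square (since 215 and 41 are distinct squarefree integers). Contradiction. Hence √41 ∉ Q(√215), so x^2 - 41 stays irreducible over Q(√215) and [Q(√215, √41) : Q(√215)] = 2. By the tower law, [Q(√215, √41) : Q] = 2 · 2 = 4.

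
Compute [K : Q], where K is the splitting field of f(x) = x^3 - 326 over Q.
[K : Q] = 6

The roots of x^3 - 326 are ∛326, ω∛326, ω^2∛326 where ω = e^(2πi/3) is a primitive cube root of unity, so K = Q(∛326, ω). Now [Q(∛326):Q] = 3 (since 326 is not a perfect cube, x^3 - 326 is irreducible) and [Q(ω):Q] = 2. Both 2 and 3 divide [K:Q], and [K:Q] ≤ 3·2 = 6, so [K:Q] = 6. (Equivalently: Q(∛326) ⊂ R but ω ∉ R, so [K : Q(∛326)] = 2.)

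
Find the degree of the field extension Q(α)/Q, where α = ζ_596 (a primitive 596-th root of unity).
[Q(α):Q] = 296

The minimal polynomial of ζ_596 over Q is the 596-th cyclotomic polynomial Φ_596(x), which is irreducible over Q and has degree φ(596) = 296. Hence [Q(α):Q] = φ(596) = 296.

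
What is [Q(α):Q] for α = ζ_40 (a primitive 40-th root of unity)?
[Q(α):Q] = 16

The minimal polynomial of ζ_40 over Q is the 40-th cyclotomic polynomial Φ_40(x), which is irreducible over Q and has degree φ(40) = 16. Hence [Q(α):Q] = φ(40) = 16.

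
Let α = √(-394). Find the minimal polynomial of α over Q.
m_α(x) = x^2 + 394

α satisfies α^2 + 394 = 0, so x^2 + 394 annihilates α. Since d = -394 is squarefree and ≠ 1, it is not a perfect square in Q, so x^2 + 394 has no rational root and is therefore irreducible over Q (a degree-2 polynomial over a field is irreducible iff it has no root). Hence m_α(x) = x^2 + 394.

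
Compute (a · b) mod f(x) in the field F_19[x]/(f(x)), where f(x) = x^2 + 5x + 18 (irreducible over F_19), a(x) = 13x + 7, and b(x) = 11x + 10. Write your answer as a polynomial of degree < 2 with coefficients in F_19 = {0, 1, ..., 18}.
a · b ≡ 5x + 4 (mod f(x))

Multiply in F_19[x]: a(x)·b(x) = (13x + 7)·(11x + 10) = 10x^2 + 17x + 13. This has degree ≥ 2, so divide by f(x) over F_19: 10x^2 + 17x + 13 = (10)·(x^2 + 5x + 18) + (5x + 4). Hence a·b ≡ 5x + 4 (mod f). (F_19[x]/(f) is a field with 19^2 = 361 elements since f is irreducible of degree 2.)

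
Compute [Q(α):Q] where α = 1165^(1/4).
[Q(α):Q] = 4

α is a root of x^4 - 1165. By Eisenstein's criterion at the prime p = 5 (which divides the constant term 1165 but p^2 = 25 does not, since 1165 is squarefree), x^4 - 1165 is irreducible over Q. Hence [Q(α):Q] = 4.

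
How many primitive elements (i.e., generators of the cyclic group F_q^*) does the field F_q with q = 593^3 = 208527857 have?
There are φ(208527856) = 100776960 primitive elements

F_q^* is cyclic of order q - 1 = 208527856. A cyclic group of order m has exactly φ(m) generators. Here m = 208527856 = 2^4 · 37 · 163 · 2161, so the number of primitive elements is φ(208527856) = 100776960.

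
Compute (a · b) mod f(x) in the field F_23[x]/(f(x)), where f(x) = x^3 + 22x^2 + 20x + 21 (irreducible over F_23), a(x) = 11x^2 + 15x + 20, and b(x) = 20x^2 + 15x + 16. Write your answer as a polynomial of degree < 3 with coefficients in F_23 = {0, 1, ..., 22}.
a · b ≡ 7x^2 + 22x + 11 (mod f(x))

Multiply in F_23[x]: a(x)·b(x) = (11x^2 + 15x + 20)·(20x^2 + 15x + 16) = 13x^4 + 5x^3 + 19x^2 + 11x + 21. This has degree ≥ 3, so divide by f(x) over F_23: 13x^4 + 5x^3 + 19x^2 + 11x + 21 = (13x + 18)·(x^3 + 22x^2 + 20x + 21) + (7x^2 + 22x + 11). Hence a·b ≡ 7x^2 + 22x + 11 (mod f). (F_23[x]/(f) is a field with 23^3 = 12167 elements since f is irreducible of degree 3.)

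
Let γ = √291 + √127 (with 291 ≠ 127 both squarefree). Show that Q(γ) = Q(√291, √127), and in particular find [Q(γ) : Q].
[Q(γ) : Q] = 4 (equivalently, Q(γ) = Q(√291, √127))

Obviously Q(γ) ⊆ Q(√291, √127), and [Q(√291, √127):Q] = 4 (since 291, 127 are distinct squarefree integers > 1 with 36957 not a perfect square). To show equality we compute the minimal polynomial of γ. From γ = √291 + √127: γ^2 = 291 + 2√(36957) + 127 = 418 + 2√(36957), so γ^2 - 418 = 2√(36957); squaring, (γ^2 - 418)^2 = 4·36957, i.e. γ^4 - 836γ^2 + 174724 - 147828 = 0, i.e. γ^4 - 836γ^2 + 26896 = 0. So γ is a root of x^4 - 836x^2 + 26896. This polynomial is irreducible over Q: it has no rational root (each ±√291 ± √127 is irrational), and any factorization into two quadratics over Q would force √(36957) ∈ Q (pairing opposite roots) or √291, √127 ∈ Q (other pairings), all impossible. Hence [Q(γ):Q] = 4 = [Q(√291, √127):Q], so Q(γ) = Q(√291, √127).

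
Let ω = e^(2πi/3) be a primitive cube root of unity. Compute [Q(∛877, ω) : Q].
[Q(∛877, ω) : Q] = 6

[Q(∛877):Q] = 3 (min poly x^3 - 877, irreducible since 877 is not a perfect cube). [Q(ω):Q] = 2 (min poly x^2 + x + 1). Since Q(∛877) ⊂ R and ω ∉ R, we have ω ∉ Q(∛877), so x^2 + x + 1 remains irreducible over Q(∛877) and [Q(∛877, ω) : Q(∛877)] = 2. By the tower law, [Q(∛877, ω) : Q] = 3 · 2 = 6. (In fact Q(∛877, ω) is the splitting field of x^3 - 877 over Q.)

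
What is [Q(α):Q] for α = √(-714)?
[Q(α):Q] = 2

[Q(α):Q] equals the degree of the minimal polynomial of α. Here α^2 = -714 and x^2 + 714 is irreducible (d = -714 is squarefree, ≠ 1, hence not a square), so deg(m_α) = 2. Thus [Q(α):Q] = 2.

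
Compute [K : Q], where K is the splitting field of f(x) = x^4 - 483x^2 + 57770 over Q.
[K : Q] = 4

Solving the quadratic in x^2: x^2 = (483 ± √(483^2 - 4·57770))/2 = (483 ± √2209)/2 = (483 ± 47)/2, giving x^2 = 218 or x^2 = 265. So f(x) = (x^2 - 218)(x^2 - 265) and the roots of f are ±√218, ±√265. Hence the splitting field is K = Q(√218, √265). Since 218 and 265 are distinct squarefree integers > 1, their product 57770 is not a perfect square, so √265 ∉ Q(√218). By the tower law [K:Q] = [Q(√218,√265):Q(√218)] · [Q(√218):Q] = 2 · 2 = 4.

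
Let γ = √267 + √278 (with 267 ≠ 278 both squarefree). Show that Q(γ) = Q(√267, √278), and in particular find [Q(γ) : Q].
[Q(γ) : Q] = 4 (equivalently, Q(γ) = Q(√267, √278))

Obviously Q(γ) ⊆ Q(√267, √278), and [Q(√267, √278):Q] = 4 (since 267, 278 are distinct squarefree integers > 1 with 74226 not a perfect square). To show equality we compute the minimal polynomial of γ. From γ = √267 + √278: γ^2 = 267 + 2√(74226) + 278 = 545 + 2√(74226), so γ^2 - 545 = 2√(74226); squaring, (γ^2 - 545)^2 = 4·74226, i.e. γ^4 - 1090γ^2 + 297025 - 296904 = 0, i.e. γ^4 - 1090γ^2 + 121 = 0. So γ is a root of x^4 - 1090x^2 + 121. This polynomial is irreducible over Q: it has no rational root (each ±√267 ± √278 is irrational), and any factorization into two quadratics over Q would force √(74226) ∈ Q (pairing opposite roots) or √267, √278 ∈ Q (other pairings), all impossible. Hence [Q(γ):Q] = 4 = [Q(√267, √278):Q], so Q(γ) = Q(√267, √278).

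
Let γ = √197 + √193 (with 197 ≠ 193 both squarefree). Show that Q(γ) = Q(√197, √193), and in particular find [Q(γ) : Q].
[Q(γ) : Q] = 4 (equivalently, Q(γ) = Q(√197, √193))

Obviously Q(γ) ⊆ Q(√197, √193), and [Q(√197, √193):Q] = 4 (since 197, 193 are distinct squarefree integers > 1 with 38021 not a perfect square). To show equality we compute the minimal polynomial of γ. From γ = √197 + √193: γ^2 = 197 + 2√(38021) + 193 = 390 + 2√(38021), so γ^2 - 390 = 2√(38021); squaring, (γ^2 - 390)^2 = 4·38021, i.e. γ^4 - 780γ^2 + 152100 - 152084 = 0, i.e. γ^4 - 780γ^2 + 16 = 0. So γ is a root of x^4 - 780x^2 + 16. This polynomial is irreducible over Q: it has no rational root (each ±√197 ± √193 is irrational), and any factorization into two quadratics over Q would force √(38021) ∈ Q (pairing opposite roots) or √197, √193 ∈ Q (other pairings), all impossible. Hence [Q(γ):Q] = 4 = [Q(√197, √193):Q], so Q(γ) = Q(√197, √193).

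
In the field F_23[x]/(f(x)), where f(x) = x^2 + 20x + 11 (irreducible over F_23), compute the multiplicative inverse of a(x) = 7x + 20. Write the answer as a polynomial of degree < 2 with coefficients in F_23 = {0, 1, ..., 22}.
a(x)^(-1) ≡ 8x + 9 (mod f(x))

Since f is irreducible over F_23, F_23[x]/(f) is a field and a(x) ≠ 0 has an inverse. Apply the extended Euclidean algorithm to f(x) and a(x) in F_23[x]: f(x) = (10x + 17)·a(x) + (16). The last nonzero remainder is the constant 16 = gcd(f, a) in F_23. Back-substituting through the division chain expresses 16 = s(x)·a(x) + t(x)·f(x) with s(x) ≡ 13x + 6 (mod f), so (13x + 6)·a(x) ≡ 16 (mod f). Multiplying by 16^(-1) ≡ 13 in F_23 gives a(x)^(-1) ≡ 13·(13x + 6) ≡ 8x + 9 (mod f). Check: (7x + 20)·(8x + 9) = 10x^2 + 16x + 19 ≡ 1 (mod x^2 + 20x + 11).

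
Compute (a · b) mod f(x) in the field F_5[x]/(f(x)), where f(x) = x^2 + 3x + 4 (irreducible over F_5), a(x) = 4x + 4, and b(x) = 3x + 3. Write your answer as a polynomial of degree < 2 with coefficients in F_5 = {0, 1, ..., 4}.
a · b ≡ 3x + 4 (mod f(x))

Multiply in F_5[x]: a(x)·b(x) = (4x + 4)·(3x + 3) = 2x^2 + 4x + 2. This has degree ≥ 2, so divide by f(x) over F_5: 2x^2 + 4x + 2 = (2)·(x^2 + 3x + 4) + (3x + 4). Hence a·b ≡ 3x + 4 (mod f). (F_5[x]/(f) is a field with 5^2 = 25 elements since f is irreducible of degree 2.)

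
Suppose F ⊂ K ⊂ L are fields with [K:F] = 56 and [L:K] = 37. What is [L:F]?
[L:F] = 2072

The tower law says that for any tower of field extensions F ⊂ K ⊂ L with finite degrees, [L:F] = [L:K] · [K:F]. Here this gives [L:F] = 37 · 56 = 2072.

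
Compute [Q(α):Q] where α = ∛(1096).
[Q(α):Q] = 3

The minimal polynomial of α is x^3 - 1096, irreducible over Q since 1096 is not a perfect cube (so x^3 - 1096 has no rational root). Hence [Q(α):Q] = deg(m_α) = 3.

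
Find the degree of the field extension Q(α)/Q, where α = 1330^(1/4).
[Q(α):Q] = 4

α is a root of x^4 - 1330. By Eisenstein's criterion at the prime p = 2 (which divides the constant term 1330 but p^2 = 4 does not, since 1330 is squarefree), x^4 - 1330 is irreducible over Q. Hence [Q(α):Q] = 4.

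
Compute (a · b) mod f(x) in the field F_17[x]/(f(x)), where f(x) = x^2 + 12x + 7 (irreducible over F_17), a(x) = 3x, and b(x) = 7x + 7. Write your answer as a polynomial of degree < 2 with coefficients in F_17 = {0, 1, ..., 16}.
a · b ≡ 7x + 6 (mod f(x))

Multiply in F_17[x]: a(x)·b(x) = (3x)·(7x + 7) = 4x^2 + 4x. This has degree ≥ 2, so divide by f(x) over F_17: 4x^2 + 4x = (4)·(x^2 + 12x + 7) + (7x + 6). Hence a·b ≡ 7x + 6 (mod f). (F_17[x]/(f) is a field with 17^2 = 289 elements since f is irreducible of degree 2.)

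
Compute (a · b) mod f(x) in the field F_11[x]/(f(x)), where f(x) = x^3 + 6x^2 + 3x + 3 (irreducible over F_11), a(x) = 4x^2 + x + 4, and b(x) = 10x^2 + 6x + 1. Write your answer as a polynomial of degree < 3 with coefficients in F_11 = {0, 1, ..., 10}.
a · b ≡ 6x + 6 (mod f(x))

Multiply in F_11[x]: a(x)·b(x) = (4x^2 + x + 4)·(10x^2 + 6x + 1) = 7x^4 + x^3 + 6x^2 + 3x + 4. This has degree ≥ 3, so divide by f(x) over F_11: 7x^4 + x^3 + 6x^2 + 3x + 4 = (7x + 3)·(x^3 + 6x^2 + 3x + 3) + (6x + 6). Hence a·b ≡ 6x + 6 (mod f). (F_11[x]/(f) is a field with 11^3 = 1331 elements since f is irreducible of degree 3.)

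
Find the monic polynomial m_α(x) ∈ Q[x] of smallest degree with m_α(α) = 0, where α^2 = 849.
m_α(x) = x^2 - 849

α satisfies α^2 - 849 = 0, so x^2 - 849 annihilates α. Since d = 849 is squarefree and ≠ 1, it is not a perfect square in Q, so x^2 - 849 has no rational root and is therefore irreducible over Q (a degree-2 polynomial over a field is irreducible iff it has no root). Hence m_α(x) = x^2 - 849.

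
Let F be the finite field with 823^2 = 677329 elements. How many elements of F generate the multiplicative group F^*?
There are φ(677328) = 221952 primitive elements

F_q^* is cyclic of order q - 1 = 677328. A cyclic group of order m has exactly φ(m) generators. Here m = 677328 = 2^4 · 3 · 103 · 137, so the number of primitive elements is φ(677328) = 221952.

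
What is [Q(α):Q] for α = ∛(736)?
[Q(α):Q] = 3

The minimal polynomial of α is x^3 - 736, irreducible over Q since 736 is not a perfect cube (so x^3 - 736 has no rational root). Hence [Q(α):Q] = deg(m_α) = 3.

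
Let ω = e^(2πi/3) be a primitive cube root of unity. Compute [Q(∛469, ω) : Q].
[Q(∛469, ω) : Q] = 6

[Q(∛469):Q] = 3 (min poly x^3 - 469, irreducible since 469 is not a perfect cube). [Q(ω):Q] = 2 (min poly x^2 + x + 1). Since Q(∛469) ⊂ R and ω ∉ R, we have ω ∉ Q(∛469), so x^2 + x + 1 remains irreducible over Q(∛469) and [Q(∛469, ω) : Q(∛469)] = 2. By the tower law, [Q(∛469, ω) : Q] = 3 · 2 = 6. (In fact Q(∛469, ω) is the splitting field of x^3 - 469 over Q.)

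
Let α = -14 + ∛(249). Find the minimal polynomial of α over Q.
m_α(x) = x^3 + 42x^2 + 588x + 2495

Set β = α + 14 = ∛(249), so β^3 = 249. Then (α + 14)^3 - 249 = 0, i.e. α is a root of g(x) = (x + 14)^3 - 249 = x^3 + 42x^2 + 588x + 2495. Since g(x) = h(x + 14) where h(x) = x^3 - 249, and h is irreducible over Q (because 249 is not a perfect cube, so h has no rational root, and a monic cubic with no rational root is irreducible), g is also irreducible (irreducibility is preserved under the substitution x → x + 14). Hence m_α(x) = x^3 + 42x^2 + 588x + 2495.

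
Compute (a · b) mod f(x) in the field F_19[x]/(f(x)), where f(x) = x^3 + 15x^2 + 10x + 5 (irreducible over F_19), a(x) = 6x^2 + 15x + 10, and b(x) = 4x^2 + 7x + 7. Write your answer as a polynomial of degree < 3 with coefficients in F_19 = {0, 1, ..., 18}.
a · b ≡ 17x^2 + 13x + 11 (mod f(x))

Multiply in F_19[x]: a(x)·b(x) = (6x^2 + 15x + 10)·(4x^2 + 7x + 7) = 5x^4 + 7x^3 + 16x^2 + 4x + 13. This has degree ≥ 3, so divide by f(x) over F_19: 5x^4 + 7x^3 + 16x^2 + 4x + 13 = (5x + 8)·(x^3 + 15x^2 + 10x + 5) + (17x^2 + 13x + 11). Hence a·b ≡ 17x^2 + 13x + 11 (mod f). (F_19[x]/(f) is a field with 19^3 = 6859 elements since f is irreducible of degree 3.)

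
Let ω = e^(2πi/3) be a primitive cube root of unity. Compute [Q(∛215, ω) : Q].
[Q(∛215, ω) : Q] = 6

[Q(∛215):Q] = 3 (min poly x^3 - 215, irreducible since 215 is not a perfect cube). [Q(ω):Q] = 2 (min poly x^2 + x + 1). Since Q(∛215) ⊂ R and ω ∉ R, we have ω ∉ Q(∛215), so x^2 + x + 1 remains irreducible over Q(∛215) and [Q(∛215, ω) : Q(∛215)] = 2. By the tower law, [Q(∛215, ω) : Q] = 3 · 2 = 6. (In fact Q(∛215, ω) is the splitting field of x^3 - 215 over Q.)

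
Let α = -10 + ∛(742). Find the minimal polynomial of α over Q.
m_α(x) = x^3 + 30x^2 + 300x + 258

Set β = α + 10 = ∛(742), so β^3 = 742. Then (α + 10)^3 - 742 = 0, i.e. α is a root of g(x) = (x + 10)^3 - 742 = x^3 + 30x^2 + 300x + 258. Since g(x) = h(x + 10) where h(x) = x^3 - 742, and h is irreducible over Q (because 742 is not a perfect cube, so h has no rational root, and a monic cubic with no rational root is irreducible), g is also irreducible (irreducibility is preserved under the substitution x → x + 10). Hence m_α(x) = x^3 + 30x^2 + 300x + 258.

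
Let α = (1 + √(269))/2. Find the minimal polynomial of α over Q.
m_α(x) = x^2 - x - 67

From 2α - 1 = √(269), squaring gives (2α - 1)^2 = 269, i.e. 4α^2 - 4α + 1 = 269, so α^2 - α + (1 - 269)/4 = 0. Since 269 ≡ 1 (mod 4), (1 - 269)/4 = -67 ∈ Z. The polynomial x^2 - x - 67 has discriminant 1 - 4·(-67) = 269, which is not a perfect square in Q (d = 269 is squarefree and ≠ 1), so x^2 - x - 67 is irreducible over Q. It is the minimal polynomial of α.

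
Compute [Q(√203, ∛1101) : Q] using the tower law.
[Q(√203, ∛1101) : Q] = 6

Let L = Q(√203, ∛1101). Since Q(√203) ⊂ L and [Q(√203):Q] = 2, the tower law gives 2 | [L:Q]. Likewise Q(∛1101) ⊂ L with [Q(∛1101):Q] = 3 (because 1101 is not a perfect cube), so 3 | [L:Q]. As gcd(2,3) = 1, [L:Q] is divisible by 6. Conversely L is generated over Q by √203 and ∛1101, so [L:Q] ≤ 2·3 = 6. Therefore [Q(√203, ∛1101) : Q] = 6.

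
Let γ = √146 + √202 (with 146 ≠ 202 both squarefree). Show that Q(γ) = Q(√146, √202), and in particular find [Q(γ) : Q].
[Q(γ) : Q] = 4 (equivalently, Q(γ) = Q(√146, √202))

Obviously Q(γ) ⊆ Q(√146, √202), and [Q(√146, √202):Q] = 4 (since 146, 202 are distinct squarefree integers > 1 with 29492 not a perfect square). To show equality we compute the minimal polynomial of γ. From γ = √146 + √202: γ^2 = 146 + 2√(29492) + 202 = 348 + 2√(29492), so γ^2 - 348 = 2√(29492); squaring, (γ^2 - 348)^2 = 4·29492, i.e. γ^4 - 696γ^2 + 121104 - 117968 = 0, i.e. γ^4 - 696γ^2 + 3136 = 0. So γ is a root of x^4 - 696x^2 + 3136. This polynomial is irreducible over Q: it has no rational root (each ±√146 ± √202 is irrational), and any factorization into two quadratics over Q would force √(29492) ∈ Q (pairing opposite roots) or √146, √202 ∈ Q (other pairings), all impossible. Hence [Q(γ):Q] = 4 = [Q(√146, √202):Q], so Q(γ) = Q(√146, √202).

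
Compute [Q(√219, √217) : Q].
[Q(√219, √217) : Q] = 4

[Q(√219):Q] = 2 (min poly x^2 - 219, irreducible since 219 is squarefree > 1). For the top step, suppose √217 ∈ Q(√219), say √217 = c + d√219 with c, d ∈ Q. Squaring: 217 = c^2 + 219d^2 + 2cd√219. Since √219 ∉ Q this forces 2cd = 0. If d = 0 then √217 = c ∈ Q, contradicting 217 squarefree > 1. If c = 0 then 217 = 219d^2, so 219·217 = (219d)^2 is a perfect square in Q — but 219·217 = 47523 is not a perfect square (since 219 and 217 are distinct squarefree integers). Contradiction. Hence √217 ∉ Q(√219), so x^2 - 217 stays irreducible over Q(√219) and [Q(√219, √217) : Q(√219)] = 2. By the tower law, [Q(√219, √217) : Q] = 2 · 2 = 4.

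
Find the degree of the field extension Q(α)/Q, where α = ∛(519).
[Q(α):Q] = 3

The minimal polynomial of α is x^3 - 519, irreducible over Q since 519 is not a perfect cube (so x^3 - 519 has no rational root). Hence [Q(α):Q] = deg(m_α) = 3.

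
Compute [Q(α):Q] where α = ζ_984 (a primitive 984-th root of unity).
[Q(α):Q] = 320

The minimal polynomial of ζ_984 over Q is the 984-th cyclotomic polynomial Φ_984(x), which is irreducible over Q and has degree φ(984) = 320. Hence [Q(α):Q] = φ(984) = 320.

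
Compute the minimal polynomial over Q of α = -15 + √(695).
m_α(x) = x^2 + 30x - 470

From α + 15 = √(695), squaring gives (α + 15)^2 = 695, i.e. α^2 + 30α + 225 = 695, so α^2 + 30α - 470 = 0. The discriminant of x^2 + 30x - 470 is (30)^2 - 4·(-470) = 900 + 1880 = 2780, and 4·(695) is not a perfect square in Q since 695 is squarefree and ≠ 1. Hence x^2 + 30x - 470 is irreducible over Q and is the minimal polynomial of α.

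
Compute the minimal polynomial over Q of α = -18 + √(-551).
m_α(x) = x^2 + 36x + 875

From α + 18 = √(-551), squaring gives (α + 18)^2 = -551, i.e. α^2 + 36α + 324 = -551, so α^2 + 36α + 875 = 0. The discriminant of x^2 + 36x + 875 is (36)^2 - 4·(875) = 1296 - 3500 = -2204, and 4·(-551) is not a perfect square in Q since -551 is squarefree and ≠ 1. Hence x^2 + 36x + 875 is irreducible over Q and is the minimal polynomial of α.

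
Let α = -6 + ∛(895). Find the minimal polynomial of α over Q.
m_α(x) = x^3 + 18x^2 + 108x - 679

Set β = α + 6 = ∛(895), so β^3 = 895. Then (α + 6)^3 - 895 = 0, i.e. α is a root of g(x) = (x + 6)^3 - 895 = x^3 + 18x^2 + 108x - 679. Since g(x) = h(x + 6) where h(x) = x^3 - 895, and h is irreducible over Q (because 895 is not a perfect cube, so h has no rational root, and a monic cubic with no rational root is irreducible), g is also irreducible (irreducibility is preserved under the substitution x → x + 6). Hence m_α(x) = x^3 + 18x^2 + 108x - 679.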